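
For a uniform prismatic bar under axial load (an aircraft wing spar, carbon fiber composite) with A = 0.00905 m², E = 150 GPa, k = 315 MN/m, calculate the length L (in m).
Model: a uniform prismatic bar under axial load, so k = (A·E) / L.
Solve for L: L = (A·E) / k.
Convert to SI units:
  E = 150 GPa = 1.5 × 10¹¹ Pa
  k = 315 MN/m = 3.15 × 10⁸ N/m
Substitute:
  L = (0.00905 × (1.5 × 10¹¹)) / (3.15 × 10⁸)
  L = 4.31 m
Final answer: L = 4.31 m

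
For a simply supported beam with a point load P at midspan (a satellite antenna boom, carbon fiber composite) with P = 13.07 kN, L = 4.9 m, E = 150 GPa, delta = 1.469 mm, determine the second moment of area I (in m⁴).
Model: a simply supported beam with a point load P at midspan, so delta = (P·L^3) / (48·E·I).
Solve for I: I = (P·L^3) / (48·delta·E).
Convert to SI units:
  P = 13.07 kN = 13070 N
  E = 150 GPa = 1.5 × 10¹¹ Pa
  delta = 1.469 mm = 0.001469 m
Substitute:
  I = (13070 × 4.9^3) / (48 × 0.001469 × (1.5 × 10¹¹))
  I = 0.0001454 m⁴
Final answer: I = 0.0001454 m⁴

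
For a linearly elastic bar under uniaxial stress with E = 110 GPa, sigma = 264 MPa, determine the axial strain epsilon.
Model: a linearly elastic bar under uniaxial stress, so sigma = E·epsilon.
Solve for epsilon: epsilon = sigma / E.
Convert to SI units:
  E = 110 GPa = 1.1 × 10¹¹ Pa
  sigma = 264 MPa = 2.64 × 10⁸ Pa
Substitute:
  epsilon = (2.64 × 10⁸) / (1.1 × 10¹¹)
  epsilon = 0.0024
Final answer: epsilon = 0.0024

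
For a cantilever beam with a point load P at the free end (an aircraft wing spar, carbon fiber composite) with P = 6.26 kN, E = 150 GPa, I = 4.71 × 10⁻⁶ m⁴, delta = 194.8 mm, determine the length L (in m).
Model: a cantilever beam with a point load P at the free end, so delta = (P·L^3) / (3·E·I).
Solve for L: L = ((3·delta·E·I) / P)^(1/3).
Convert to SI units:
  P = 6.26 kN = 6260 N
  E = 150 GPa = 1.5 × 10¹¹ Pa
  delta = 194.8 mm = 0.1948 m
Substitute:
  L = ((3 × 0.1948 × (1.5 × 10¹¹) × (4.71 × 10⁻⁶)) / 6260)^(1/3)
  L = 4.04 m
Final answer: L = 4.04 m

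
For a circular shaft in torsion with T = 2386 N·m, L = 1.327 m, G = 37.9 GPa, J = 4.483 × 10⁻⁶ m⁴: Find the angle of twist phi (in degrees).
Model: a circular shaft in torsion, so phi = (T·L) / (G·J).
Convert to SI units:
  G = 37.9 GPa = 3.79 × 10¹⁰ Pa
Substitute:
  phi = (2386 × 1.327) / ((3.79 × 10¹⁰) × (4.483 × 10⁻⁶))
  phi = 0.01864 rad
Convert to degrees: phi = 0.01864 × 180/π = 1.068°
Final answer: phi = 1.068°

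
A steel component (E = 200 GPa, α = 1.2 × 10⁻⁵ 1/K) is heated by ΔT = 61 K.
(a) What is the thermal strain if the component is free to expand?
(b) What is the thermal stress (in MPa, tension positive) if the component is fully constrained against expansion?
(a) Free thermal strain ε_th = α·ΔT = (1.2 × 10⁻⁵) × 61 = 0.000732
(b) Fully constrained, the expansion is suppressed, so σ = -E·α·ΔT. Convert E = 200 GPa = 2 × 10¹¹ Pa.
  σ = -(2 × 10¹¹) × (1.2 × 10⁻⁵) × 61 = -1.464 × 10⁸ Pa = -146.4 MPa (compressive)
Final answer: (a) ε_th = 0.000732, (b) σ = -146.4 MPa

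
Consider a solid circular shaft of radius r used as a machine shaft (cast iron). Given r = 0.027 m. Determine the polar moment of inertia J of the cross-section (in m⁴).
Model: a solid circular shaft of radius r, so J = (π·r^4) / 2.
Substitute:
  J = (π × 0.027^4) / 2
  J = 8.348 × 10⁻⁷ m⁴
Final answer: J = 8.348 × 10⁻⁷ m⁴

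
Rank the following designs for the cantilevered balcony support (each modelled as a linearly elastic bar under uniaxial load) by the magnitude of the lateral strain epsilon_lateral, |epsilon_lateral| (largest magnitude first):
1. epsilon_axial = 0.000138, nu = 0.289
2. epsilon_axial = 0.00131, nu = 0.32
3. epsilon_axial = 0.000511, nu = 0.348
Model: a linearly elastic bar under uniaxial load, so epsilon_lateral = -nu·epsilon_axial (SI units).
  Case 1: epsilon_lateral = -(0.289 × 0.000138) = -3.988 × 10⁻⁵
  Case 2: epsilon_lateral = -(0.32 × 0.00131) = -0.0004192
  Case 3: epsilon_lateral = -(0.348 × 0.000511) = -0.0001778
Ordering by |epsilon_lateral|: 0.0004192 (case 2) > 0.0001778 (case 3) > 3.988 × 10⁻⁵ (case 1)
Final answer: 2, 3, 1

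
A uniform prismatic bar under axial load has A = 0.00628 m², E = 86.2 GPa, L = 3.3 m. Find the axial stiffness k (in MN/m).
Model: a uniform prismatic bar under axial load, so k = (A·E) / L.
Convert to SI units:
  E = 86.2 GPa = 8.62 × 10¹⁰ Pa
Substitute:
  k = (0.00628 × (8.62 × 10¹⁰)) / 3.3
  k = 1.64 × 10⁸ N/m
Convert: k = 1.64 × 10⁸ N/m = 164 MN/m
Final answer: k = 164 MN/m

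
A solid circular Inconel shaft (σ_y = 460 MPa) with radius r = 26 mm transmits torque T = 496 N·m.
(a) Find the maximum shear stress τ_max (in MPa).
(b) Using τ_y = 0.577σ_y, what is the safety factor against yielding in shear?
(a) For a solid circular shaft, τ_max = T·r/J with J = π·r^4/2, i.e. τ_max = 2·T / (π·r^3). Convert r = 26 mm = 0.026 m.
  τ_max = (2 × 496) / (π × 0.026^3) = 1.797 × 10⁷ Pa = 17.97 MPa
(b) τ_y = 0.577 × 460 = 265.42 MPa
  SF = τ_y/τ_max = 265.42 / 17.97 = 14.77
Final answer: (a) τ_max = 17.97 MPa, (b) SF = 14.77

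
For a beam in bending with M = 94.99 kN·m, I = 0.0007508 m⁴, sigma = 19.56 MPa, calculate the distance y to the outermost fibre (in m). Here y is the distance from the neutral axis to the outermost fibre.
Model: a beam in bending, so sigma = (M·y) / I.
Solve for y: y = (sigma·I) / M.
Convert to SI units:
  M = 94.99 kN·m = 94990 N·m
  sigma = 19.56 MPa = 1.956 × 10⁷ Pa
Substitute:
  y = ((1.956 × 10⁷) × 0.0007508) / 94990
  y = 0.1546 m
Final answer: y = 0.1546 m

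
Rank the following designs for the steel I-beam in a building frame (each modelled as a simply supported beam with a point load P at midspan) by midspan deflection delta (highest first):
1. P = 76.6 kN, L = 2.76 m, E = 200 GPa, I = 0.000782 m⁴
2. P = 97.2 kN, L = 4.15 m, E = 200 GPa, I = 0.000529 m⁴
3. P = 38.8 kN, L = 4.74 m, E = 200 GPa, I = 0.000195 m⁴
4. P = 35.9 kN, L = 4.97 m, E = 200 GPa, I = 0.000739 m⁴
Model: a simply supported beam with a point load P at midspan, so delta = (P·L^3) / (48·E·I) (SI units).
  Case 1: delta = (76600 × 2.76^3) / (48 × (2 × 10¹¹) × 0.000782) = 0.0002145 m = 0.2145 mm
  Case 2: delta = (97200 × 4.15^3) / (48 × (2 × 10¹¹) × 0.000529) = 0.001368 m = 1.368 mm
  Case 3: delta = (38800 × 4.74^3) / (48 × (2 × 10¹¹) × 0.000195) = 0.002207 m = 2.207 mm
  Case 4: delta = (35900 × 4.97^3) / (48 × (2 × 10¹¹) × 0.000739) = 0.0006212 m = 0.6212 mm
Ordering: 2.207 mm (case 3) > 1.368 mm (case 2) > 0.6212 mm (case 4) > 0.2145 mm (case 1)
Final answer: 3, 2, 4, 1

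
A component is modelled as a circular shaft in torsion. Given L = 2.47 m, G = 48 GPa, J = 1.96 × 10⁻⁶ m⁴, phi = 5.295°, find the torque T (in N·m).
Model: a circular shaft in torsion, so phi = (T·L) / (G·J).
Solve for T: T = (phi·G·J) / L.
Convert to SI units:
  G = 48 GPa = 4.8 × 10¹⁰ Pa
  phi = 5.295° = 0.09242 rad
Substitute:
  T = (0.09242 × (4.8 × 10¹⁰) × (1.96 × 10⁻⁶)) / 2.47
  T = 3520 N·m
Final answer: T = 3520 N·m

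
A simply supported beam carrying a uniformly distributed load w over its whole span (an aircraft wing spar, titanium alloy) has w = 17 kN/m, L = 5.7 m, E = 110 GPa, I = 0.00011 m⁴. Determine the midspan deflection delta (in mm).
Model: a simply supported beam carrying a uniformly distributed load w over its whole span, so delta = (5·w·L^4) / (384·E·I).
Convert to SI units:
  w = 17 kN/m = 17000 N/m
  E = 110 GPa = 1.1 × 10¹¹ Pa
Substitute:
  delta = (5 × 17000 × 5.7^4) / (384 × (1.1 × 10¹¹) × 0.00011)
  delta = 0.01931 m
Convert: delta = 0.01931 m = 19.31 mm
Final answer: delta = 19.31 mm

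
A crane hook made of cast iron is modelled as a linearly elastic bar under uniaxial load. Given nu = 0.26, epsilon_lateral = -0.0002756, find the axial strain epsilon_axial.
Model: a linearly elastic bar under uniaxial load, so epsilon_lateral = -nu·epsilon_axial.
Solve for epsilon_axial: epsilon_axial = -epsilon_lateral / nu.
Substitute:
  epsilon_axial = -(-0.0002756) / 0.26
  epsilon_axial = 0.00106
Final answer: epsilon_axial = 0.00106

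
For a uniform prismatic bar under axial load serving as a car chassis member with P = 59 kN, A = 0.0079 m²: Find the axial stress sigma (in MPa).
Model: a uniform prismatic bar under axial load, so sigma = P / A.
Convert to SI units:
  P = 59 kN = 59000 N
Substitute:
  sigma = 59000 / 0.0079
  sigma = 7.468 × 10⁶ Pa
Convert: sigma = 7.468 × 10⁶ Pa = 7.468 MPa
Final answer: sigma = 7.468 MPa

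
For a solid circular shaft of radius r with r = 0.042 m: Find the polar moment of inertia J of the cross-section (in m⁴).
Model: a solid circular shaft of radius r, so J = (π·r^4) / 2.
Substitute:
  J = (π × 0.042^4) / 2
  J = 4.888 × 10⁻⁶ m⁴
Final answer: J = 4.888 × 10⁻⁶ m⁴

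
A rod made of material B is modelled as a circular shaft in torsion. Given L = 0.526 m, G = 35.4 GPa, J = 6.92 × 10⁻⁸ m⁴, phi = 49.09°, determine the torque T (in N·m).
Model: a circular shaft in torsion, so phi = (T·L) / (G·J).
Solve for T: T = (phi·G·J) / L.
Convert to SI units:
  G = 35.4 GPa = 3.54 × 10¹⁰ Pa
  phi = 49.09° = 0.8568 rad
Substitute:
  T = (0.8568 × (3.54 × 10¹⁰) × (6.92 × 10⁻⁸)) / 0.526
  T = 3990 N·m
Final answer: T = 3990 N·m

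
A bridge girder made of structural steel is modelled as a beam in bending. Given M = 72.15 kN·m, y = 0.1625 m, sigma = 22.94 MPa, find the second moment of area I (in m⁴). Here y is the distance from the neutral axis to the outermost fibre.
Model: a beam in bending, so sigma = (M·y) / I.
Solve for I: I = (M·y) / sigma.
Convert to SI units:
  M = 72.15 kN·m = 72150 N·m
  sigma = 22.94 MPa = 2.294 × 10⁷ Pa
Substitute:
  I = (72150 × 0.1625) / (2.294 × 10⁷)
  I = 0.0005111 m⁴
Final answer: I = 0.0005111 m⁴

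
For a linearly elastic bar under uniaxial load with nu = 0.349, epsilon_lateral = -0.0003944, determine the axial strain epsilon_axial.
Model: a linearly elastic bar under uniaxial load, so epsilon_lateral = -nu·epsilon_axial.
Solve for epsilon_axial: epsilon_axial = -epsilon_lateral / nu.
Substitute:
  epsilon_axial = -(-0.0003944) / 0.349
  epsilon_axial = 0.00113
Final answer: epsilon_axial = 0.00113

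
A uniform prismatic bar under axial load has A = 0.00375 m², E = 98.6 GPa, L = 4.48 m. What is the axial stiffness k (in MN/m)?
Model: a uniform prismatic bar under axial load, so k = (A·E) / L.
Convert to SI units:
  E = 98.6 GPa = 9.86 × 10¹⁰ Pa
Substitute:
  k = (0.00375 × (9.86 × 10¹⁰)) / 4.48
  k = 8.253 × 10⁷ N/m
Convert: k = 8.253 × 10⁷ N/m = 82.53 MN/m
Final answer: k = 82.53 MN/m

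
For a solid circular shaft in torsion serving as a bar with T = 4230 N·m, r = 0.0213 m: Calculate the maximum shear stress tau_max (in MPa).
Model: a solid circular shaft in torsion, so tau_max = (2·T) / (π·r^3).
Substitute:
  tau_max = (2 × 4230) / (π × 0.0213^3)
  tau_max = 2.787 × 10⁸ Pa
Convert: tau_max = 2.787 × 10⁸ Pa = 278.7 MPa
Final answer: tau_max = 278.7 MPa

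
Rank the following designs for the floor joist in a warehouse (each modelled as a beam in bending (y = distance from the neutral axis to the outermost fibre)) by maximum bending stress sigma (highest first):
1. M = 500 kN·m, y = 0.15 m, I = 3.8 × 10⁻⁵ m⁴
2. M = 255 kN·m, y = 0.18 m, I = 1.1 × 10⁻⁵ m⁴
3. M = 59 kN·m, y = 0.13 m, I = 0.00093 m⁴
Model: a beam in bending (y = distance from the neutral axis to the outermost fibre), so sigma = (M·y) / I (SI units).
  Case 1: sigma = (500000 × 0.15) / (3.8 × 10⁻⁵) = 1.974 × 10⁹ Pa = 1974 MPa
  Case 2: sigma = (255000 × 0.18) / (1.1 × 10⁻⁵) = 4.173 × 10⁹ Pa = 4173 MPa
  Case 3: sigma = (59000 × 0.13) / 0.00093 = 8.247 × 10⁶ Pa = 8.247 MPa
Ordering: 4173 MPa (case 2) > 1974 MPa (case 1) > 8.247 MPa (case 3)
Final answer: 2, 1, 3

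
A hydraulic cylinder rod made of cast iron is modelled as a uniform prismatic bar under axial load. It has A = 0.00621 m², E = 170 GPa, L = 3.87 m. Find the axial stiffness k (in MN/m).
Model: a uniform prismatic bar under axial load, so k = (A·E) / L.
Convert to SI units:
  E = 170 GPa = 1.7 × 10¹¹ Pa
Substitute:
  k = (0.00621 × (1.7 × 10¹¹)) / 3.87
  k = 2.728 × 10⁸ N/m
Convert: k = 2.728 × 10⁸ N/m = 272.8 MN/m
Final answer: k = 272.8 MN/m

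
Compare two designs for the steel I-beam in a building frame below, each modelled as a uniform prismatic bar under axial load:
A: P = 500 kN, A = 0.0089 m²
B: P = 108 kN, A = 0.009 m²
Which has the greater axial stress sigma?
Model: a uniform prismatic bar under axial load, so sigma = P / A (SI units).
  A: sigma = 500000 / 0.0089 = 5.618 × 10⁷ Pa = 56.18 MPa
  B: sigma = 108000 / 0.009 = 1.2 × 10⁷ Pa = 12 MPa
56.18 MPa > 12 MPa, so A is larger.
Final answer: A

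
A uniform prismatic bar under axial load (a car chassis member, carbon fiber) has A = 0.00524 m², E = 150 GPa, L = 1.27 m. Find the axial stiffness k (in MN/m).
Model: a uniform prismatic bar under axial load, so k = (A·E) / L.
Convert to SI units:
  E = 150 GPa = 1.5 × 10¹¹ Pa
Substitute:
  k = (0.00524 × (1.5 × 10¹¹)) / 1.27
  k = 6.189 × 10⁸ N/m
Convert: k = 6.189 × 10⁸ N/m = 618.9 MN/m
Final answer: k = 618.9 MN/m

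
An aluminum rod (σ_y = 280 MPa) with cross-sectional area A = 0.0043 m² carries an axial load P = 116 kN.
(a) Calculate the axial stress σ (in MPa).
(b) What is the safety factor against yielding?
(a) Axial stress σ = P/A. Convert P = 116 kN = 116000 N.
  σ = 116000 / 0.0043 = 2.698 × 10⁷ Pa = 26.98 MPa
(b) Safety factor SF = σ_y/σ = 280 / 26.98 = 10.38
Final answer: (a) σ = 26.98 MPa, (b) SF = 10.38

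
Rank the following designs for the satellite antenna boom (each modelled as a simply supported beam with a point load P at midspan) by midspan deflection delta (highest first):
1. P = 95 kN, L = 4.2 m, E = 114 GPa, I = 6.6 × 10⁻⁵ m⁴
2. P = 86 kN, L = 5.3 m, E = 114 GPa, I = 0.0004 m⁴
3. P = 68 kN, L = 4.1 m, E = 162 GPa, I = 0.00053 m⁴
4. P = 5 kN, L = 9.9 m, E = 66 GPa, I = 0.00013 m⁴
Model: a simply supported beam with a point load P at midspan, so delta = (P·L^3) / (48·E·I) (SI units).
  Case 1: delta = (95000 × 4.2^3) / (48 × (1.14 × 10¹¹) × (6.6 × 10⁻⁵)) = 0.01949 m = 19.49 mm
  Case 2: delta = (86000 × 5.3^3) / (48 × (1.14 × 10¹¹) × 0.0004) = 0.00585 m = 5.85 mm
  Case 3: delta = (68000 × 4.1^3) / (48 × (1.62 × 10¹¹) × 0.00053) = 0.001137 m = 1.137 mm
  Case 4: delta = (5000 × 9.9^3) / (48 × (6.6 × 10¹⁰) × 0.00013) = 0.01178 m = 11.78 mm
Ordering: 19.49 mm (case 1) > 11.78 mm (case 4) > 5.85 mm (case 2) > 1.137 mm (case 3)
Final answer: 1, 4, 2, 3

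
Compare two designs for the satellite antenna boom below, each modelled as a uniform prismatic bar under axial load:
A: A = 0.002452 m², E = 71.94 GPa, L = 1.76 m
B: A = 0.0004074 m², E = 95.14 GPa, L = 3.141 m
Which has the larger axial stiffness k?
Model: a uniform prismatic bar under axial load, so k = (A·E) / L (SI units).
  A: k = (0.002452 × (7.194 × 10¹⁰)) / 1.76 = 1.002 × 10⁸ N/m = 100.2 MN/m
  B: k = (0.0004074 × (9.514 × 10¹⁰)) / 3.141 = 1.234 × 10⁷ N/m = 12.34 MN/m
100.2 MN/m > 12.34 MN/m, so A is larger.
Final answer: A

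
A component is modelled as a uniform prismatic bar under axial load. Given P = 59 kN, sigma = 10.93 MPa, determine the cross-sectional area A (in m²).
Model: a uniform prismatic bar under axial load, so sigma = P / A.
Solve for A: A = P / sigma.
Convert to SI units:
  P = 59 kN = 59000 N
  sigma = 10.93 MPa = 1.093 × 10⁷ Pa
Substitute:
  A = 59000 / (1.093 × 10⁷)
  A = 0.005398 m²
Final answer: A = 0.005398 m²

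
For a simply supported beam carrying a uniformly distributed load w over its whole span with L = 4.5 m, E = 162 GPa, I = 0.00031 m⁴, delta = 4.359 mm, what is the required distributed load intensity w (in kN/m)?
Model: a simply supported beam carrying a uniformly distributed load w over its whole span, so delta = (5·w·L^4) / (384·E·I).
Solve for w: w = (384·delta·E·I) / (5·L^4).
Convert to SI units:
  E = 162 GPa = 1.62 × 10¹¹ Pa
  delta = 4.359 mm = 0.004359 m
Substitute:
  w = (384 × 0.004359 × (1.62 × 10¹¹) × 0.00031) / (5 × 4.5^4)
  w = 41000 N/m
Convert: w = 41000 N/m = 41 kN/m
Final answer: w = 41 kN/m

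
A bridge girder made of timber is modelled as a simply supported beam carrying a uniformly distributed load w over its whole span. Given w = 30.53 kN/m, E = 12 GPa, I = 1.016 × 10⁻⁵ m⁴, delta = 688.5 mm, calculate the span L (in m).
Model: a simply supported beam carrying a uniformly distributed load w over its whole span, so delta = (5·w·L^4) / (384·E·I).
Solve for L: L = ((384·delta·E·I) / (5·w))^(1/4).
Convert to SI units:
  w = 30.53 kN/m = 30530 N/m
  E = 12 GPa = 1.2 × 10¹⁰ Pa
  delta = 688.5 mm = 0.6885 m
Substitute:
  L = ((384 × 0.6885 × (1.2 × 10¹⁰) × (1.016 × 10⁻⁵)) / (5 × 30530))^(1/4)
  L = 3.812 m
Final answer: L = 3.812 m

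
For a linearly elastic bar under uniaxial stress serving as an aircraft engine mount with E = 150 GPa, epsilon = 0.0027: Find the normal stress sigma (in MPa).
Model: a linearly elastic bar under uniaxial stress, so sigma = E·epsilon.
Convert to SI units:
  E = 150 GPa = 1.5 × 10¹¹ Pa
Substitute:
  sigma = (1.5 × 10¹¹) × 0.0027
  sigma = 4.05 × 10⁸ Pa
Convert: sigma = 4.05 × 10⁸ Pa = 405 MPa
Final answer: sigma = 405 MPa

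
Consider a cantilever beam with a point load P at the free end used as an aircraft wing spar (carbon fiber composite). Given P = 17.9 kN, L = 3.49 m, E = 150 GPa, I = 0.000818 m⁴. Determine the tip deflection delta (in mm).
Model: a cantilever beam with a point load P at the free end, so delta = (P·L^3) / (3·E·I).
Convert to SI units:
  P = 17.9 kN = 17900 N
  E = 150 GPa = 1.5 × 10¹¹ Pa
Substitute:
  delta = (17900 × 3.49^3) / (3 × (1.5 × 10¹¹) × 0.000818)
  delta = 0.002067 m
Convert: delta = 0.002067 m = 2.067 mm
Final answer: delta = 2.067 mm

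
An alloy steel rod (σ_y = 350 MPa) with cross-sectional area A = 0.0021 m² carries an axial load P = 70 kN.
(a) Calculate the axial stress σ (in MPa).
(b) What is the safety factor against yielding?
(a) Axial stress σ = P/A. Convert P = 70 kN = 70000 N.
  σ = 70000 / 0.0021 = 3.333 × 10⁷ Pa = 33.33 MPa
(b) Safety factor SF = σ_y/σ = 350 / 33.33 = 10.5
Final answer: (a) σ = 33.33 MPa, (b) SF = 10.5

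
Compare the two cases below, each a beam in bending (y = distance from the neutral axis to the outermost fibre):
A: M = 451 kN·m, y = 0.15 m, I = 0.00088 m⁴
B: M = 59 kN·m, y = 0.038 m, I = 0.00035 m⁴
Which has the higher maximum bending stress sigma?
Model: a beam in bending (y = distance from the neutral axis to the outermost fibre), so sigma = (M·y) / I (SI units).
  A: sigma = (451000 × 0.15) / 0.00088 = 7.688 × 10⁷ Pa = 76.88 MPa
  B: sigma = (59000 × 0.038) / 0.00035 = 6.406 × 10⁶ Pa = 6.406 MPa
76.88 MPa > 6.406 MPa, so A is larger.
Final answer: A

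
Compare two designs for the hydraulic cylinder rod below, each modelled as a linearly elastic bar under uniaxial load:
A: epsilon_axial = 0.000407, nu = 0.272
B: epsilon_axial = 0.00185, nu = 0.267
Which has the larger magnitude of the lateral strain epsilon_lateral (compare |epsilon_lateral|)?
Model: a linearly elastic bar under uniaxial load, so epsilon_lateral = -nu·epsilon_axial (SI units).
  A: epsilon_lateral = -(0.272 × 0.000407) = -0.0001107
  B: epsilon_lateral = -(0.267 × 0.00185) = -0.000494
|epsilon_lateral|: A = 0.0001107, B = 0.000494, so B is larger in magnitude.
Final answer: B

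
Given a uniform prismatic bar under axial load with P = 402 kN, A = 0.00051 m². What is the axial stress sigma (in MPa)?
Model: a uniform prismatic bar under axial load, so sigma = P / A.
Convert to SI units:
  P = 402 kN = 402000 N
Substitute:
  sigma = 402000 / 0.00051
  sigma = 7.882 × 10⁸ Pa
Convert: sigma = 7.882 × 10⁸ Pa = 788.2 MPa
Final answer: sigma = 788.2 MPa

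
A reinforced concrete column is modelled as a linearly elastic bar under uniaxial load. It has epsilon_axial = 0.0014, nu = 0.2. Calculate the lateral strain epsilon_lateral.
Model: a linearly elastic bar under uniaxial load, so epsilon_lateral = -nu·epsilon_axial.
Substitute:
  epsilon_lateral = -(0.2 × 0.0014)
  epsilon_lateral = -0.00028
Final answer: epsilon_lateral = -0.00028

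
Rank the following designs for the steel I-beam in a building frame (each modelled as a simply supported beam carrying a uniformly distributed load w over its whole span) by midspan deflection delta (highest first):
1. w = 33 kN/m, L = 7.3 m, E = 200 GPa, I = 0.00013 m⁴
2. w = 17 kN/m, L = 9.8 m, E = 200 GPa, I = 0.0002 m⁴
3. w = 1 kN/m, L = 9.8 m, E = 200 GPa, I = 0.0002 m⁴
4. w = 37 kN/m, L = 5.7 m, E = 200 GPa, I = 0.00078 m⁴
Model: a simply supported beam carrying a uniformly distributed load w over its whole span, so delta = (5·w·L^4) / (384·E·I) (SI units).
  Case 1: delta = (5 × 33000 × 7.3^4) / (384 × (2 × 10¹¹) × 0.00013) = 0.04693 m = 46.93 mm
  Case 2: delta = (5 × 17000 × 9.8^4) / (384 × (2 × 10¹¹) × 0.0002) = 0.05104 m = 51.04 mm
  Case 3: delta = (5 × 1000 × 9.8^4) / (384 × (2 × 10¹¹) × 0.0002) = 0.003003 m = 3.003 mm
  Case 4: delta = (5 × 37000 × 5.7^4) / (384 × (2 × 10¹¹) × 0.00078) = 0.00326 m = 3.26 mm
Ordering: 51.04 mm (case 2) > 46.93 mm (case 1) > 3.26 mm (case 4) > 3.003 mm (case 3)
Final answer: 2, 1, 4, 3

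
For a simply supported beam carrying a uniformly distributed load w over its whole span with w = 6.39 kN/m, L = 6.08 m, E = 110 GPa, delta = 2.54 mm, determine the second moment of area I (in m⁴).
Model: a simply supported beam carrying a uniformly distributed load w over its whole span, so delta = (5·w·L^4) / (384·E·I).
Solve for I: I = (5·w·L^4) / (384·delta·E).
Convert to SI units:
  w = 6.39 kN/m = 6390 N/m
  E = 110 GPa = 1.1 × 10¹¹ Pa
  delta = 2.54 mm = 0.00254 m
Substitute:
  I = (5 × 6390 × 6.08^4) / (384 × 0.00254 × (1.1 × 10¹¹))
  I = 0.0004069 m⁴
Final answer: I = 0.0004069 m⁴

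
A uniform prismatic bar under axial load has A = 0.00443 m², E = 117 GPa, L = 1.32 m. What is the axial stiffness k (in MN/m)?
Model: a uniform prismatic bar under axial load, so k = (A·E) / L.
Convert to SI units:
  E = 117 GPa = 1.17 × 10¹¹ Pa
Substitute:
  k = (0.00443 × (1.17 × 10¹¹)) / 1.32
  k = 3.927 × 10⁸ N/m
Convert: k = 3.927 × 10⁸ N/m = 392.7 MN/m
Final answer: k = 392.7 MN/m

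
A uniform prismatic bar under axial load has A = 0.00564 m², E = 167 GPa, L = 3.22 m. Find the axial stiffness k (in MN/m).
Model: a uniform prismatic bar under axial load, so k = (A·E) / L.
Convert to SI units:
  E = 167 GPa = 1.67 × 10¹¹ Pa
Substitute:
  k = (0.00564 × (1.67 × 10¹¹)) / 3.22
  k = 2.925 × 10⁸ N/m
Convert: k = 2.925 × 10⁸ N/m = 292.5 MN/m
Final answer: k = 292.5 MN/m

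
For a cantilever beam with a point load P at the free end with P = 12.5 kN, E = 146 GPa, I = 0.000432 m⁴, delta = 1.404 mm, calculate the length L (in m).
Model: a cantilever beam with a point load P at the free end, so delta = (P·L^3) / (3·E·I).
Solve for L: L = ((3·delta·E·I) / P)^(1/3).
Convert to SI units:
  P = 12.5 kN = 12500 N
  E = 146 GPa = 1.46 × 10¹¹ Pa
  delta = 1.404 mm = 0.001404 m
Substitute:
  L = ((3 × 0.001404 × (1.46 × 10¹¹) × 0.000432) / 12500)^(1/3)
  L = 2.77 m
Final answer: L = 2.77 m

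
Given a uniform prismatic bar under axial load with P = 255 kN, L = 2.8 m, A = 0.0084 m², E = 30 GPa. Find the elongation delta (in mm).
Model: a uniform prismatic bar under axial load, so delta = (P·L) / (A·E).
Convert to SI units:
  P = 255 kN = 255000 N
  E = 30 GPa = 3 × 10¹⁰ Pa
Substitute:
  delta = (255000 × 2.8) / (0.0084 × (3 × 10¹⁰))
  delta = 0.002833 m
Convert: delta = 0.002833 m = 2.833 mm
Final answer: delta = 2.833 mm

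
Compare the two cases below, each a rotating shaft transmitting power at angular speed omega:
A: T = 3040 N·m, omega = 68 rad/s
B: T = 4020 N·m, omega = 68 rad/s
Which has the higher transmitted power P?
Model: a rotating shaft transmitting power at angular speed omega, so P = T·omega (SI units).
  A: P = 3040 × 68 = 206700 W = 206.7 kW
  B: P = 4020 × 68 = 273400 W = 273.4 kW
273.4 kW > 206.7 kW, so B is larger.
Final answer: B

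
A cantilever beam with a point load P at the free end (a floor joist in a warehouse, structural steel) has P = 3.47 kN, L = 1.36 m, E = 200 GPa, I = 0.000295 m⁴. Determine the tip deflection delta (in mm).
Model: a cantilever beam with a point load P at the free end, so delta = (P·L^3) / (3·E·I).
Convert to SI units:
  P = 3.47 kN = 3470 N
  E = 200 GPa = 2 × 10¹¹ Pa
Substitute:
  delta = (3470 × 1.36^3) / (3 × (2 × 10¹¹) × 0.000295)
  delta = 4.931 × 10⁻⁵ m
Convert: delta = 4.931 × 10⁻⁵ m = 0.04931 mm
Final answer: delta = 0.04931 mm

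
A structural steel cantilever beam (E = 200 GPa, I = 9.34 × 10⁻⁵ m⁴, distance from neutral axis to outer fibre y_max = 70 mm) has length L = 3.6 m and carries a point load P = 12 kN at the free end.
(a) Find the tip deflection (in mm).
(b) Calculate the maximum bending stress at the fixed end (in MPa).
(a) Tip deflection of a cantilever with an end point load: δ = P·L^3 / (3·E·I). Convert P = 12 kN = 12000 N, E = 200 GPa = 2 × 10¹¹ Pa.
  δ = (12000 × 3.6^3) / (3 × (2 × 10¹¹) × (9.34 × 10⁻⁵)) = 0.009991 m = 9.991 mm
(b) Maximum bending moment at the fixed end: M = P·L = 12000 × 3.6 = 43200 N·m. Convert y_max = 70 mm = 0.07 m.
  σ = M·y_max / I = (43200 × 0.07) / (9.34 × 10⁻⁵) = 3.238 × 10⁷ Pa = 32.38 MPa
Final answer: (a) δ = 9.991 mm, (b) σ = 32.38 MPa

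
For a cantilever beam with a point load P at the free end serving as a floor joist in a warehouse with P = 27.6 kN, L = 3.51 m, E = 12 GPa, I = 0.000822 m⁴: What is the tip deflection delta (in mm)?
Model: a cantilever beam with a point load P at the free end, so delta = (P·L^3) / (3·E·I).
Convert to SI units:
  P = 27.6 kN = 27600 N
  E = 12 GPa = 1.2 × 10¹⁰ Pa
Substitute:
  delta = (27600 × 3.51^3) / (3 × (1.2 × 10¹⁰) × 0.000822)
  delta = 0.04033 m
Convert: delta = 0.04033 m = 40.33 mm
Final answer: delta = 40.33 mm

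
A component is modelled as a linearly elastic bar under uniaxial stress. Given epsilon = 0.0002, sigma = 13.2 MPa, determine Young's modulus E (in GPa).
Model: a linearly elastic bar under uniaxial stress, so sigma = E·epsilon.
Solve for E: E = sigma / epsilon.
Convert to SI units:
  sigma = 13.2 MPa = 1.32 × 10⁷ Pa
Substitute:
  E = (1.32 × 10⁷) / 0.0002
  E = 6.6 × 10¹⁰ Pa
Convert: E = 6.6 × 10¹⁰ Pa = 66 GPa
Final answer: E = 66 GPa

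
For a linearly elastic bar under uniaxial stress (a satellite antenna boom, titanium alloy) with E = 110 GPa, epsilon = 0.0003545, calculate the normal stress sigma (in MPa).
Model: a linearly elastic bar under uniaxial stress, so epsilon = sigma / E.
Solve for sigma: sigma = epsilon·E.
Convert to SI units:
  E = 110 GPa = 1.1 × 10¹¹ Pa
Substitute:
  sigma = 0.0003545 × (1.1 × 10¹¹)
  sigma = 3.9 × 10⁷ Pa
Convert: sigma = 3.9 × 10⁷ Pa = 39 MPa
Final answer: sigma = 39 MPa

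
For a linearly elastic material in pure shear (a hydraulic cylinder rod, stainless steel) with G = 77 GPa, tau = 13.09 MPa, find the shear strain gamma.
Model: a linearly elastic material in pure shear, so tau = G·gamma.
Solve for gamma: gamma = tau / G.
Convert to SI units:
  G = 77 GPa = 7.7 × 10¹⁰ Pa
  tau = 13.09 MPa = 1.309 × 10⁷ Pa
Substitute:
  gamma = (1.309 × 10⁷) / (7.7 × 10¹⁰)
  gamma = 0.00017
Final answer: gamma = 0.00017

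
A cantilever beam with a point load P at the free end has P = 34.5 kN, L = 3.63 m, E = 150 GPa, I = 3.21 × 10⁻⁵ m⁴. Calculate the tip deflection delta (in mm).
Model: a cantilever beam with a point load P at the free end, so delta = (P·L^3) / (3·E·I).
Convert to SI units:
  P = 34.5 kN = 34500 N
  E = 150 GPa = 1.5 × 10¹¹ Pa
Substitute:
  delta = (34500 × 3.63^3) / (3 × (1.5 × 10¹¹) × (3.21 × 10⁻⁵))
  delta = 0.1142 m
Convert: delta = 0.1142 m = 114.2 mm
Final answer: delta = 114.2 mm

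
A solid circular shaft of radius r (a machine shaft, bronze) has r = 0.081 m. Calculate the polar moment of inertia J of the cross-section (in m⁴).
Model: a solid circular shaft of radius r, so J = (π·r^4) / 2.
Substitute:
  J = (π × 0.081^4) / 2
  J = 6.762 × 10⁻⁵ m⁴
Final answer: J = 6.762 × 10⁻⁵ m⁴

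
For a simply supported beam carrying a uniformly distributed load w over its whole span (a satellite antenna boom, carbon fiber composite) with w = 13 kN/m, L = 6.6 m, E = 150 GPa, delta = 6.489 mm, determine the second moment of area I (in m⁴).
Model: a simply supported beam carrying a uniformly distributed load w over its whole span, so delta = (5·w·L^4) / (384·E·I).
Solve for I: I = (5·w·L^4) / (384·delta·E).
Convert to SI units:
  w = 13 kN/m = 13000 N/m
  E = 150 GPa = 1.5 × 10¹¹ Pa
  delta = 6.489 mm = 0.006489 m
Substitute:
  I = (5 × 13000 × 6.6^4) / (384 × 0.006489 × (1.5 × 10¹¹))
  I = 0.00033 m⁴
Final answer: I = 0.00033 m⁴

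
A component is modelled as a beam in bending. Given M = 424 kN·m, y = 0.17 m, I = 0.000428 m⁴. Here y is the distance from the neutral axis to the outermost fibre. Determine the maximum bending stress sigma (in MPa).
Model: a beam in bending, so sigma = (M·y) / I.
Convert to SI units:
  M = 424 kN·m = 424000 N·m
Substitute:
  sigma = (424000 × 0.17) / 0.000428
  sigma = 1.684 × 10⁸ Pa
Convert: sigma = 1.684 × 10⁸ Pa = 168.4 MPa
Final answer: sigma = 168.4 MPa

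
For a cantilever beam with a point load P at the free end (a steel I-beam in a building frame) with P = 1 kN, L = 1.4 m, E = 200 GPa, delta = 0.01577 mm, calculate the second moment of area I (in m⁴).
Model: a cantilever beam with a point load P at the free end, so delta = (P·L^3) / (3·E·I).
Solve for I: I = (P·L^3) / (3·delta·E).
Convert to SI units:
  P = 1 kN = 1000 N
  E = 200 GPa = 2 × 10¹¹ Pa
  delta = 0.01577 mm = 1.577 × 10⁻⁵ m
Substitute:
  I = (1000 × 1.4^3) / (3 × (1.577 × 10⁻⁵) × (2 × 10¹¹))
  I = 0.00029 m⁴
Final answer: I = 0.00029 m⁴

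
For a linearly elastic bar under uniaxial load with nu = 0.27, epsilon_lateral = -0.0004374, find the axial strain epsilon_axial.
Model: a linearly elastic bar under uniaxial load, so epsilon_lateral = -nu·epsilon_axial.
Solve for epsilon_axial: epsilon_axial = -epsilon_lateral / nu.
Substitute:
  epsilon_axial = -(-0.0004374) / 0.27
  epsilon_axial = 0.00162
Final answer: epsilon_axial = 0.00162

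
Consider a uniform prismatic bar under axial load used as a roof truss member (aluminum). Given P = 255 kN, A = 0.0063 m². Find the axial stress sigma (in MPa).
Model: a uniform prismatic bar under axial load, so sigma = P / A.
Convert to SI units:
  P = 255 kN = 255000 N
Substitute:
  sigma = 255000 / 0.0063
  sigma = 4.048 × 10⁷ Pa
Convert: sigma = 4.048 × 10⁷ Pa = 40.48 MPa
Final answer: sigma = 40.48 MPa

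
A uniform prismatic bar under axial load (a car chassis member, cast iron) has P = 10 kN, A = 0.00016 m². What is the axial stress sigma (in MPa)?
Model: a uniform prismatic bar under axial load, so sigma = P / A.
Convert to SI units:
  P = 10 kN = 10000 N
Substitute:
  sigma = 10000 / 0.00016
  sigma = 6.25 × 10⁷ Pa
Convert: sigma = 6.25 × 10⁷ Pa = 62.5 MPa
Final answer: sigma = 62.5 MPa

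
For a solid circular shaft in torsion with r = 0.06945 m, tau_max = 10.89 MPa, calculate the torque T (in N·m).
Model: a solid circular shaft in torsion, so tau_max = (2·T) / (π·r^3).
Solve for T: T = (π·tau_max·r^3) / 2.
Convert to SI units:
  tau_max = 10.89 MPa = 1.089 × 10⁷ Pa
Substitute:
  T = (π × (1.089 × 10⁷) × 0.06945^3) / 2
  T = 5730 N·m
Final answer: T = 5730 N·m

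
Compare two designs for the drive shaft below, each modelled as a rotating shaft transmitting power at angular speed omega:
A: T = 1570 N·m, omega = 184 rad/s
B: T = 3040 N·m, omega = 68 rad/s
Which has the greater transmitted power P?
Model: a rotating shaft transmitting power at angular speed omega, so P = T·omega (SI units).
  A: P = 1570 × 184 = 288900 W = 288.9 kW
  B: P = 3040 × 68 = 206700 W = 206.7 kW
288.9 kW > 206.7 kW, so A is larger.
Final answer: A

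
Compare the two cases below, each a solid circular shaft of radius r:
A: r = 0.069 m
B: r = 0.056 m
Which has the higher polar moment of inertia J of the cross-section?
Model: a solid circular shaft of radius r, so J = (π·r^4) / 2 (SI units).
  A: J = (π × 0.069^4) / 2 = 3.561 × 10⁻⁵ m⁴
  B: J = (π × 0.056^4) / 2 = 1.545 × 10⁻⁵ m⁴
3.561 × 10⁻⁵ m⁴ > 1.545 × 10⁻⁵ m⁴, so A is larger.
Final answer: A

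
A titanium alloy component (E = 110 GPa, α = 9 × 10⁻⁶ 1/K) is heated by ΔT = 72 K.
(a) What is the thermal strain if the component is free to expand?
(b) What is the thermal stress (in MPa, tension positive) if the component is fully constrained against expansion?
(a) Free thermal strain ε_th = α·ΔT = (9 × 10⁻⁶) × 72 = 0.000648
(b) Fully constrained, the expansion is suppressed, so σ = -E·α·ΔT. Convert E = 110 GPa = 1.1 × 10¹¹ Pa.
  σ = -(1.1 × 10¹¹) × (9 × 10⁻⁶) × 72 = -7.128 × 10⁷ Pa = -71.28 MPa (compressive)
Final answer: (a) ε_th = 0.000648, (b) σ = -71.28 MPa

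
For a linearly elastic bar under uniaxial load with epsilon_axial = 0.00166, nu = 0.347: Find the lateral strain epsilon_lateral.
Model: a linearly elastic bar under uniaxial load, so epsilon_lateral = -nu·epsilon_axial.
Substitute:
  epsilon_lateral = -(0.347 × 0.00166)
  epsilon_lateral = -0.000576
Final answer: epsilon_lateral = -0.000576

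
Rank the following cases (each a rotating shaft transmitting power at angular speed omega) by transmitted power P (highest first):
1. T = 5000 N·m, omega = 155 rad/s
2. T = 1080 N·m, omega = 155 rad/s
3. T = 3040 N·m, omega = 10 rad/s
Model: a rotating shaft transmitting power at angular speed omega, so P = T·omega (SI units).
  Case 1: P = 5000 × 155 = 775000 W = 775 kW
  Case 2: P = 1080 × 155 = 167400 W = 167.4 kW
  Case 3: P = 3040 × 10 = 30400 W = 30.4 kW
Ordering: 775 kW (case 1) > 167.4 kW (case 2) > 30.4 kW (case 3)
Final answer: 1, 2, 3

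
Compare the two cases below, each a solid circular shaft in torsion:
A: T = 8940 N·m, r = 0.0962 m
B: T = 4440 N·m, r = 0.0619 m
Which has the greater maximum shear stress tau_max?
Model: a solid circular shaft in torsion, so tau_max = (2·T) / (π·r^3) (SI units).
  A: tau_max = (2 × 8940) / (π × 0.0962^3) = 6.393 × 10⁶ Pa = 6.393 MPa
  B: tau_max = (2 × 4440) / (π × 0.0619^3) = 1.192 × 10⁷ Pa = 11.92 MPa
11.92 MPa > 6.393 MPa, so B is larger.
Final answer: B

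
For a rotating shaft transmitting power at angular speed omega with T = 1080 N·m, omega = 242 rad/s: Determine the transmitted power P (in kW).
Model: a rotating shaft transmitting power at angular speed omega, so P = T·omega.
Substitute:
  P = 1080 × 242
  P = 261400 W
Convert: P = 261400 W = 261.4 kW
Final answer: P = 261.4 kW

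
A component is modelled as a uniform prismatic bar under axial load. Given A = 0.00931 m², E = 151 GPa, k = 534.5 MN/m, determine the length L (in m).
Model: a uniform prismatic bar under axial load, so k = (A·E) / L.
Solve for L: L = (A·E) / k.
Convert to SI units:
  E = 151 GPa = 1.51 × 10¹¹ Pa
  k = 534.5 MN/m = 5.345 × 10⁸ N/m
Substitute:
  L = (0.00931 × (1.51 × 10¹¹)) / (5.345 × 10⁸)
  L = 2.63 m
Final answer: L = 2.63 m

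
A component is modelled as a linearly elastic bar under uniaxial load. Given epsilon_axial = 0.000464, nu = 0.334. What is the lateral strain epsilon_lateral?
Model: a linearly elastic bar under uniaxial load, so epsilon_lateral = -nu·epsilon_axial.
Substitute:
  epsilon_lateral = -(0.334 × 0.000464)
  epsilon_lateral = -0.000155
Final answer: epsilon_lateral = -0.000155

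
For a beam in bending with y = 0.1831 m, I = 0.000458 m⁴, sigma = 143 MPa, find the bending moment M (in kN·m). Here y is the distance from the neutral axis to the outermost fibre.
Model: a beam in bending, so sigma = (M·y) / I.
Solve for M: M = (sigma·I) / y.
Convert to SI units:
  sigma = 143 MPa = 1.43 × 10⁸ Pa
Substitute:
  M = ((1.43 × 10⁸) × 0.000458) / 0.1831
  M = 357700 N·m
Convert: M = 357700 N·m = 357.7 kN·m
Final answer: M = 357.7 kN·m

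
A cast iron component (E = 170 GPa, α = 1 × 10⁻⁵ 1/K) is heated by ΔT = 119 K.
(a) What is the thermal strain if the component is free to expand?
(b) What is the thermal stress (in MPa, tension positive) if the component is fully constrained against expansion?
(a) Free thermal strain ε_th = α·ΔT = (1 × 10⁻⁵) × 119 = 0.00119
(b) Fully constrained, the expansion is suppressed, so σ = -E·α·ΔT. Convert E = 170 GPa = 1.7 × 10¹¹ Pa.
  σ = -(1.7 × 10¹¹) × (1 × 10⁻⁵) × 119 = -2.023 × 10⁸ Pa = -202.3 MPa (compressive)
Final answer: (a) ε_th = 0.00119, (b) σ = -202.3 MPa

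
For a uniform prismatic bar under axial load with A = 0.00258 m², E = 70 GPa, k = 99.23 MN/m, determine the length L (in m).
Model: a uniform prismatic bar under axial load, so k = (A·E) / L.
Solve for L: L = (A·E) / k.
Convert to SI units:
  E = 70 GPa = 7 × 10¹⁰ Pa
  k = 99.23 MN/m = 9.923 × 10⁷ N/m
Substitute:
  L = (0.00258 × (7 × 10¹⁰)) / (9.923 × 10⁷)
  L = 1.82 m
Final answer: L = 1.82 m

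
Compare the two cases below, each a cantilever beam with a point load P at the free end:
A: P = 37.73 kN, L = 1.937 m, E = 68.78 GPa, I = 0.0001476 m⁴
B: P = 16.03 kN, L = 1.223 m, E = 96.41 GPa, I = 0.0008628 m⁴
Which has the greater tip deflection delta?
Model: a cantilever beam with a point load P at the free end, so delta = (P·L^3) / (3·E·I) (SI units).
  A: delta = (37730 × 1.937^3) / (3 × (6.878 × 10¹⁰) × 0.0001476) = 0.009003 m = 9.003 mm
  B: delta = (16030 × 1.223^3) / (3 × (9.641 × 10¹⁰) × 0.0008628) = 0.0001175 m = 0.1175 mm
9.003 mm > 0.1175 mm, so A is larger.
Final answer: A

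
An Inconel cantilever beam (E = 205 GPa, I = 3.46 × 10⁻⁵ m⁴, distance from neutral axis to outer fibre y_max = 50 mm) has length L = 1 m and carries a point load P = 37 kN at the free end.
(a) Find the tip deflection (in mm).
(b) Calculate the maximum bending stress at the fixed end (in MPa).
(a) Tip deflection of a cantilever with an end point load: δ = P·L^3 / (3·E·I). Convert P = 37 kN = 37000 N, E = 205 GPa = 2.05 × 10¹¹ Pa.
  δ = (37000 × 1^3) / (3 × (2.05 × 10¹¹) × (3.46 × 10⁻⁵)) = 0.001739 m = 1.739 mm
(b) Maximum bending moment at the fixed end: M = P·L = 37000 × 1 = 37000 N·m. Convert y_max = 50 mm = 0.05 m.
  σ = M·y_max / I = (37000 × 0.05) / (3.46 × 10⁻⁵) = 5.347 × 10⁷ Pa = 53.47 MPa
Final answer: (a) δ = 1.739 mm, (b) σ = 53.47 MPa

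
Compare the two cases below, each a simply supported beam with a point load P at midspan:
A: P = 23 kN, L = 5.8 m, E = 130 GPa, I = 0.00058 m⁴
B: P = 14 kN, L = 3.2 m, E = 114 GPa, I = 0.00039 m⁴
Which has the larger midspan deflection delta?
Model: a simply supported beam with a point load P at midspan, so delta = (P·L^3) / (48·E·I) (SI units).
  A: delta = (23000 × 5.8^3) / (48 × (1.3 × 10¹¹) × 0.00058) = 0.00124 m = 1.24 mm
  B: delta = (14000 × 3.2^3) / (48 × (1.14 × 10¹¹) × 0.00039) = 0.000215 m = 0.215 mm
1.24 mm > 0.215 mm, so A is larger.
Final answer: A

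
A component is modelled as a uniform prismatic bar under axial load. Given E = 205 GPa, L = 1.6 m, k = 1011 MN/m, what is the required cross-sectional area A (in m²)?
Model: a uniform prismatic bar under axial load, so k = (A·E) / L.
Solve for A: A = (k·L) / E.
Convert to SI units:
  E = 205 GPa = 2.05 × 10¹¹ Pa
  k = 1011 MN/m = 1.011 × 10⁹ N/m
Substitute:
  A = ((1.011 × 10⁹) × 1.6) / (2.05 × 10¹¹)
  A = 0.007891 m²
Final answer: A = 0.007891 m²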